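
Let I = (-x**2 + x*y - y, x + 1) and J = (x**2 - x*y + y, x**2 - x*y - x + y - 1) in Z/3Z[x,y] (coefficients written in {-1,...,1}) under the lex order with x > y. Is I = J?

Yes, the ideals are equal.

Equality of ideals is decidable: compute both reduced Gröbner bases (unique for the ordering) and check whether they agree.
Buchberger on the first generating set:
f_1 = -x**2 + x*y - y, LT = x**2.
f_2 = x + 1, LT = x.

S(f_1,f_2): lcm = x**2. S = -x*y - x + y.
  reduce S modulo (f_1, f_2):
  remainder -y + 1 ≠ 0; add g_3 = -y + 1 to the basis.

The other S-polynomials (S(f_1,g_3), S(f_2,g_3)) all reduce to 0 modulo the current basis, so we have a Gröbner basis.
Inter-reduce: drop elements whose leading term is divisible by another's, tail-reduce, and make monic.
Reduced Gröbner basis: {x + 1, y - 1}.

Buchberger on the second generating set:
h_1 = x**2 - x*y + y, LT = x**2.
h_2 = x**2 - x*y - x + y - 1, LT = x**2.

S(h_1,h_2): lcm = x**2. S = x + 1.
  reduce S modulo (h_1, h_2):
  remainder x + 1 ≠ 0; add k_3 = x + 1 to the basis.

S(h_1,k_3): lcm = x**2. S = -x*y - x + y.
  reduce S modulo (h_1, h_2, k_3):
  remainder -y + 1 ≠ 0; add k_4 = -y + 1 to the basis.

The other S-polynomials (S(h_2,k_3), S(h_1,k_4), S(h_2,k_4), S(k_3,k_4)) all reduce to 0 modulo the current basis, so we have a Gröbner basis.
Inter-reduce: drop elements whose leading term is divisible by another's, tail-reduce, and make monic.
Reduced Gröbner basis: {x + 1, y - 1}.

These coincide, so the ideals are equal.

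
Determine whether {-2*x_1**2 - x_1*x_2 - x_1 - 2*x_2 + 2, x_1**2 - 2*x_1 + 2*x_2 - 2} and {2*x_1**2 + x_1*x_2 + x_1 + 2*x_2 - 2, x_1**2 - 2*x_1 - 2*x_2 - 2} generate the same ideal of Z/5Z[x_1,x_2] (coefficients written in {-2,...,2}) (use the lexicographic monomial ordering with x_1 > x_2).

Since reduced Gröbner bases are canonical representatives of ideals under a given ordering, it suffices to compute and compare them.
Buchberger on the first generating set:
f_1 = -2*x_1**2 - x_1*x_2 - x_1 - 2*x_2 + 2, LT = x_1**2.
f_2 = x_1**2 - 2*x_1 + 2*x_2 - 2, LT = x_1**2.

S(f_1,f_2): lcm = x_1**2. S = -2*x_1*x_2 - x_2 + 1.
  leading term x_1*x_2: no divisor's leading term divides it; move -2*x_1*x_2 to the remainder.
  leading term x_2: no divisor's leading term divides it; move -x_2 to the remainder.
  leading term 1: no divisor's leading term divides it; move 1 to the remainder.
  remainder -2*x_1*x_2 - x_2 + 1 ≠ 0; add g_3 = -2*x_1*x_2 - x_2 + 1 to the basis.

S(f_1,g_3): lcm = x_1**2*x_2. S = -2*x_1*x_2**2 - 2*x_1 + x_2**2 - x_2.
  leading term x_1*x_2**2: subtract (x_2)·g_3 from -2*x_1*x_2**2 - 2*x_1 + x_2**2 - x_2 → -2*x_1 + 2*x_2**2 - 2*x_2
  leading term x_1: no divisor's leading term divides it; move -2*x_1 to the remainder.
  leading term x_2**2: no divisor's leading term divides it; move 2*x_2**2 to the remainder.
  leading term x_2: no divisor's leading term divides it; move -2*x_2 to the remainder.
  remainder -2*x_1 + 2*x_2**2 - 2*x_2 ≠ 0; add g_4 = -2*x_1 + 2*x_2**2 - 2*x_2 to the basis.

S(g_3,g_4): lcm = x_1*x_2. S = x_2**3 - x_2**2 - 2*x_2 + 2.
  leading term x_2**3: no divisor's leading term divides it; move x_2**3 to the remainder.
  leading term x_2**2: no divisor's leading term divides it; move -x_2**2 to the remainder.
  leading term x_2: no divisor's leading term divides it; move -2*x_2 to the remainder.
  leading term 1: no divisor's leading term divides it; move 2 to the remainder.
  remainder x_2**3 - x_2**2 - 2*x_2 + 2 ≠ 0; add g_5 = x_2**3 - x_2**2 - 2*x_2 + 2 to the basis.

The other S-polynomials (S(f_2,g_3), S(f_1,g_4), S(f_2,g_4), S(f_1,g_5), S(f_2,g_5), S(g_3,g_5), S(g_4,g_5)) all reduce to 0 modulo the current basis, so we have a Gröbner basis.
Inter-reduce: drop elements whose leading term is divisible by another's, tail-reduce, and make monic.
Reduced Gröbner basis: {x_1 - x_2**2 + x_2, x_2**3 - x_2**2 - 2*x_2 + 2}.

Buchberger on the second generating set:
h_1 = 2*x_1**2 + x_1*x_2 + x_1 + 2*x_2 - 2, LT = x_1**2.
h_2 = x_1**2 - 2*x_1 - 2*x_2 - 2, LT = x_1**2.

S(h_1,h_2): lcm = x_1**2. S = -2*x_1*x_2 - 2*x_2 + 1.
  leading term x_1*x_2: no divisor's leading term divides it; move -2*x_1*x_2 to the remainder.
  leading term x_2: no divisor's leading term divides it; move -2*x_2 to the remainder.
  leading term 1: no divisor's leading term divides it; move 1 to the remainder.
  remainder -2*x_1*x_2 - 2*x_2 + 1 ≠ 0; add k_3 = -2*x_1*x_2 - 2*x_2 + 1 to the basis.

S(h_1,k_3): lcm = x_1**2*x_2. S = -2*x_1*x_2**2 + 2*x_1*x_2 - 2*x_1 + x_2**2 - x_2.
  leading term x_1*x_2**2: subtract (x_2)·k_3 from -2*x_1*x_2**2 + 2*x_1*x_2 - 2*x_1 + x_2**2 - x_2 → 2*x_1*x_2 - 2*x_1 - 2*x_2**2 - 2*x_2
  leading term x_1*x_2: subtract (-1)·k_3 from 2*x_1*x_2 - 2*x_1 - 2*x_2**2 - 2*x_2 → -2*x_1 - 2*x_2**2 + x_2 + 1
  leading term x_1: no divisor's leading term divides it; move -2*x_1 to the remainder.
  leading term x_2**2: no divisor's leading term divides it; move -2*x_2**2 to the remainder.
  leading term x_2: no divisor's leading term divides it; move x_2 to the remainder.
  leading term 1: no divisor's leading term divides it; move 1 to the remainder.
  remainder -2*x_1 - 2*x_2**2 + x_2 + 1 ≠ 0; add k_4 = -2*x_1 - 2*x_2**2 + x_2 + 1 to the basis.

S(k_3,k_4): lcm = x_1*x_2. S = -x_2**3 - 2*x_2**2 - x_2 + 2.
  leading term x_2**3: no divisor's leading term divides it; move -x_2**3 to the remainder.
  leading term x_2**2: no divisor's leading term divides it; move -2*x_2**2 to the remainder.
  leading term x_2: no divisor's leading term divides it; move -x_2 to the remainder.
  leading term 1: no divisor's leading term divides it; move 2 to the remainder.
  remainder -x_2**3 - 2*x_2**2 - x_2 + 2 ≠ 0; add k_5 = -x_2**3 - 2*x_2**2 - x_2 + 2 to the basis.

The other S-polynomials (S(h_2,k_3), S(h_1,k_4), S(h_2,k_4), S(h_1,k_5), S(h_2,k_5), S(k_3,k_5), S(k_4,k_5)) all reduce to 0 modulo the current basis, so we have a Gröbner basis.
Inter-reduce: drop elements whose leading term is divisible by another's, tail-reduce, and make monic.
Reduced Gröbner basis: {x_1 + x_2**2 + 2*x_2 + 2, x_2**3 + 2*x_2**2 + x_2 - 2}.

These differ, so the ideals are not equal.
The choice of monomial ordering does not affect the verdict — as long as both bases are computed under the same ordering, their equality decides ideal equality.

No, the ideals differ.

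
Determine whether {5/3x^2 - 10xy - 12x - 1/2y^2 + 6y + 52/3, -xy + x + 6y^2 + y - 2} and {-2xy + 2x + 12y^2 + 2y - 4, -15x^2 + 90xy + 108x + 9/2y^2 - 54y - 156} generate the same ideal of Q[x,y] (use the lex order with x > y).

Yes, the ideals are equal.

Equality of ideals is decidable: compute both reduced Gröbner bases (unique for the ordering) and check whether they agree.
Buchberger on the first generating set:
f_1 = 5/3x^2 - 10xy - 12x - 1/2y^2 + 6y + 52/3, LT = x^2.
f_2 = -xy + x + 6y^2 + y - 2, LT = xy.

S(f_1,f_2): lcm = x^2y. S = x^2 - 31/5xy - 2x - 3/10y^3 + 18/5y^2 + 52/5y.
  leading term x^2: subtract (3/5)·f_1 from x^2 - 31/5xy - 2x - 3/10y^3 + 18/5y^2 + 52/5y → -1/5xy + 26/5x - 3/10y^3 + 39/10y^2 + 34/5y - 52/5
  leading term xy: subtract (1/5)·f_2 from -1/5xy + 26/5x - 3/10y^3 + 39/10y^2 + 34/5y - 52/5 → 5x - 3/10y^3 + 27/10y^2 + 33/5y - 10
  leading term x: no divisor's leading term divides it; move 5x to the remainder.
  leading term y^3: no divisor's leading term divides it; move -3/10y^3 to the remainder.
  leading term y^2: no divisor's leading term divides it; move 27/10y^2 to the remainder.
  leading term y: no divisor's leading term divides it; move 33/5y to the remainder.
  leading term 1: no divisor's leading term divides it; move -10 to the remainder.
  remainder 5x - 3/10y^3 + 27/10y^2 + 33/5y - 10 ≠ 0; add g_3 = 5x - 3/10y^3 + 27/10y^2 + 33/5y - 10 to the basis.

S(f_1,g_3): lcm = x^2. S = 3/50xy^3 - 27/50xy^2 - 183/25xy - 26/5x - 3/10y^2 + 18/5y + 52/5.
  leading term xy^3: subtract (-3/50y^2)·f_2 from 3/50xy^3 - 27/50xy^2 - 183/25xy - 26/5x - 3/10y^2 + 18/5y + 52/5 → -12/25xy^2 - 183/25xy - 26/5x + 9/25y^4 + 3/50y^3 - 21/50y^2 + 18/5y + 52/5
  leading term xy^2: subtract (12/25y)·f_2 from -12/25xy^2 - 183/25xy - 26/5x + 9/25y^4 + 3/50y^3 - 21/50y^2 + 18/5y + 52/5 → -39/5xy - 26/5x + 9/25y^4 - 141/50y^3 - 9/10y^2 + 114/25y + 52/5
  leading term xy: subtract (39/5)·f_2 from -39/5xy - 26/5x + 9/25y^4 - 141/50y^3 - 9/10y^2 + 114/25y + 52/5 → -13x + 9/25y^4 - 141/50y^3 - 477/10y^2 - 81/25y + 26
  leading term x: subtract (-13/5)·g_3 from -13x + 9/25y^4 - 141/50y^3 - 477/10y^2 - 81/25y + 26 → 9/25y^4 - 18/5y^3 - 1017/25y^2 + 348/25y
  leading term y^4: no divisor's leading term divides it; move 9/25y^4 to the remainder.
  leading term y^3: no divisor's leading term divides it; move -18/5y^3 to the remainder.
  leading term y^2: no divisor's leading term divides it; move -1017/25y^2 to the remainder.
  leading term y: no divisor's leading term divides it; move 348/25y to the remainder.
  remainder 9/25y^4 - 18/5y^3 - 1017/25y^2 + 348/25y ≠ 0; add g_4 = 9/25y^4 - 18/5y^3 - 1017/25y^2 + 348/25y to the basis.

The other S-polynomials (S(f_2,g_3), S(f_1,g_4), S(f_2,g_4), S(g_3,g_4)) all reduce to 0 modulo the current basis, so we have a Gröbner basis.
Inter-reduce: drop elements whose leading term is divisible by another's, tail-reduce, and make monic.
Reduced Gröbner basis: {x - 3/50y^3 + 27/50y^2 + 33/25y - 2, y^4 - 10y^3 - 113y^2 + 116/3y}.

Buchberger on the second generating set:
h_1 = -2xy + 2x + 12y^2 + 2y - 4, LT = xy.
h_2 = -15x^2 + 90xy + 108x + 9/2y^2 - 54y - 156, LT = x^2.

S(h_1,h_2): lcm = x^2y. S = -x^2 + 31/5xy + 2x + 3/10y^3 - 18/5y^2 - 52/5y.
  leading term x^2: subtract (1/15)·h_2 from -x^2 + 31/5xy + 2x + 3/10y^3 - 18/5y^2 - 52/5y → 1/5xy - 26/5x + 3/10y^3 - 39/10y^2 - 34/5y + 52/5
  leading term xy: subtract (-1/10)·h_1 from 1/5xy - 26/5x + 3/10y^3 - 39/10y^2 - 34/5y + 52/5 → -5x + 3/10y^3 - 27/10y^2 - 33/5y + 10
  leading term x: no divisor's leading term divides it; move -5x to the remainder.
  leading term y^3: no divisor's leading term divides it; move 3/10y^3 to the remainder.
  leading term y^2: no divisor's leading term divides it; move -27/10y^2 to the remainder.
  leading term y: no divisor's leading term divides it; move -33/5y to the remainder.
  leading term 1: no divisor's leading term divides it; move 10 to the remainder.
  remainder -5x + 3/10y^3 - 27/10y^2 - 33/5y + 10 ≠ 0; add k_3 = -5x + 3/10y^3 - 27/10y^2 - 33/5y + 10 to the basis.

S(h_1,k_3): lcm = xy. S = -x + 3/50y^4 - 27/50y^3 - 183/25y^2 + y + 2.
  leading term x: subtract (1/5)·k_3 from -x + 3/50y^4 - 27/50y^3 - 183/25y^2 + y + 2 → 3/50y^4 - 3/5y^3 - 339/50y^2 + 58/25y
  leading term y^4: no divisor's leading term divides it; move 3/50y^4 to the remainder.
  leading term y^3: no divisor's leading term divides it; move -3/5y^3 to the remainder.
  leading term y^2: no divisor's leading term divides it; move -339/50y^2 to the remainder.
  leading term y: no divisor's leading term divides it; move 58/25y to the remainder.
  remainder 3/50y^4 - 3/5y^3 - 339/50y^2 + 58/25y ≠ 0; add k_4 = 3/50y^4 - 3/5y^3 - 339/50y^2 + 58/25y to the basis.

The other S-polynomials (S(h_2,k_3), S(h_1,k_4), S(h_2,k_4), S(k_3,k_4)) all reduce to 0 modulo the current basis, so we have a Gröbner basis.
Inter-reduce: drop elements whose leading term is divisible by another's, tail-reduce, and make monic.
Reduced Gröbner basis: {x - 3/50y^3 + 27/50y^2 + 33/25y - 2, y^4 - 10y^3 - 113y^2 + 116/3y}.

Same reduced basis, so the two generating sets span the same ideal.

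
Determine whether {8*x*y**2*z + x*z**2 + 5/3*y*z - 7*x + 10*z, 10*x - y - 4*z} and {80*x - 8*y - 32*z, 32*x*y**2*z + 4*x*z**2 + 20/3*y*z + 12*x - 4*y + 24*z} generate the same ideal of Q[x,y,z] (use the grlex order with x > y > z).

Two ideals are equal iff their reduced Gröbner bases coincide (the reduced basis is unique for a fixed ordering).
Buchberger on the first generating set:
f_1 = 8*x*y**2*z + x*z**2 + 5/3*y*z - 7*x + 10*z, LT = x*y**2*z.
f_2 = 10*x - y - 4*z, LT = x.

S(f_1,f_2): lcm = x*y**2*z. S = 1/10*y**3*z + 2/5*y**2*z**2 + 1/8*x*z**2 + 5/24*y*z - 7/8*x + 5/4*z.
  leading term y**3*z: no divisor's leading term divides it; move 1/10*y**3*z to the remainder.
  leading term y**2*z**2: no divisor's leading term divides it; move 2/5*y**2*z**2 to the remainder.
  leading term x*z**2: subtract (1/80*z**2)·f_2 from 1/8*x*z**2 + 5/24*y*z - 7/8*x + 5/4*z → 1/80*y*z**2 + 1/20*z**3 + 5/24*y*z - 7/8*x + 5/4*z
  leading term y*z**2: no divisor's leading term divides it; move 1/80*y*z**2 to the remainder.
  leading term z**3: no divisor's leading term divides it; move 1/20*z**3 to the remainder.
  leading term y*z: no divisor's leading term divides it; move 5/24*y*z to the remainder.
  leading term x: subtract (-7/80)·f_2 from -7/8*x + 5/4*z → -7/80*y + 9/10*z
  leading term y: no divisor's leading term divides it; move -7/80*y to the remainder.
  leading term z: no divisor's leading term divides it; move 9/10*z to the remainder.
  remainder 1/10*y**3*z + 2/5*y**2*z**2 + 1/80*y*z**2 + 1/20*z**3 + 5/24*y*z - 7/80*y + 9/10*z ≠ 0; add g_3 = 1/10*y**3*z + 2/5*y**2*z**2 + 1/80*y*z**2 + 1/20*z**3 + 5/24*y*z - 7/80*y + 9/10*z to the basis.

The other S-polynomials (S(f_1,g_3), S(f_2,g_3)) all reduce to 0 modulo the current basis, so we have a Gröbner basis.
Inter-reduce: drop elements whose leading term is divisible by another's, tail-reduce, and make monic.
Reduced Gröbner basis: {y**3*z + 4*y**2*z**2 + 1/8*y*z**2 + 1/2*z**3 + 25/12*y*z - 7/8*y + 9*z, x - 1/10*y - 2/5*z}.

Buchberger on the second generating set:
h_1 = 80*x - 8*y - 32*z, LT = x.
h_2 = 32*x*y**2*z + 4*x*z**2 + 20/3*y*z + 12*x - 4*y + 24*z, LT = x*y**2*z.

S(h_1,h_2): lcm = x*y**2*z. S = -1/10*y**3*z - 2/5*y**2*z**2 - 1/8*x*z**2 - 5/24*y*z - 3/8*x + 1/8*y - 3/4*z.
  leading term y**3*z: no divisor's leading term divides it; move -1/10*y**3*z to the remainder.
  leading term y**2*z**2: no divisor's leading term divides it; move -2/5*y**2*z**2 to the remainder.
  leading term x*z**2: subtract (-1/640*z**2)·h_1 from -1/8*x*z**2 - 5/24*y*z - 3/8*x + 1/8*y - 3/4*z → -1/80*y*z**2 - 1/20*z**3 - 5/24*y*z - 3/8*x + 1/8*y - 3/4*z
  leading term y*z**2: no divisor's leading term divides it; move -1/80*y*z**2 to the remainder.
  leading term z**3: no divisor's leading term divides it; move -1/20*z**3 to the remainder.
  leading term y*z: no divisor's leading term divides it; move -5/24*y*z to the remainder.
  leading term x: subtract (-3/640)·h_1 from -3/8*x + 1/8*y - 3/4*z → 7/80*y - 9/10*z
  leading term y: no divisor's leading term divides it; move 7/80*y to the remainder.
  leading term z: no divisor's leading term divides it; move -9/10*z to the remainder.
  remainder -1/10*y**3*z - 2/5*y**2*z**2 - 1/80*y*z**2 - 1/20*z**3 - 5/24*y*z + 7/80*y - 9/10*z ≠ 0; add k_3 = -1/10*y**3*z - 2/5*y**2*z**2 - 1/80*y*z**2 - 1/20*z**3 - 5/24*y*z + 7/80*y - 9/10*z to the basis.

The other S-polynomials (S(h_1,k_3), S(h_2,k_3)) all reduce to 0 modulo the current basis, so we have a Gröbner basis.
Inter-reduce: drop elements whose leading term is divisible by another's, tail-reduce, and make monic.
Reduced Gröbner basis: {y**3*z + 4*y**2*z**2 + 1/8*y*z**2 + 1/2*z**3 + 25/12*y*z - 7/8*y + 9*z, x - 1/10*y - 2/5*z}.

Same reduced basis, so the two generating sets span the same ideal.

Yes, the ideals are equal.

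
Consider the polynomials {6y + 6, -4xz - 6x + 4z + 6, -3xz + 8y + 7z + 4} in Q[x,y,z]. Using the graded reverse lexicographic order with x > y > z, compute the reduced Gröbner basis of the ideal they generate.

G = {z^2 + 1/2z - 3/2, x + 8/9z - 17/9, y + 1}

f_1 = 6y + 6, LT = y.
f_2 = -4xz - 6x + 4z + 6, LT = xz.
f_3 = -3xz + 8y + 7z + 4, LT = xz.

S(f_2,f_3): lcm = xz. S = 3/2x + 8/3y + 4/3z - 1/6.
  reduce S modulo (f_1, f_2, f_3):
  remainder 3/2x + 4/3z - 17/6 ≠ 0; add g_4 = 3/2x + 4/3z - 17/6 to the basis.

S(f_2,g_4): lcm = xz. S = -8/9z^2 + 3/2x + 8/9z - 3/2.
  reduce S modulo (f_1, f_2, f_3, g_4):
  remainder -8/9z^2 - 4/9z + 4/3 ≠ 0; add g_5 = -8/9z^2 - 4/9z + 4/3 to the basis.

The other S-polynomials (S(f_1,f_2), S(f_1,f_3), S(f_1,g_4), S(f_3,g_4), S(f_1,g_5), S(f_2,g_5), S(f_3,g_5), S(g_4,g_5)) all reduce to 0 modulo the current basis, so we have a Gröbner basis.
Inter-reduce: drop elements whose leading term is divisible by another's, tail-reduce, and make monic.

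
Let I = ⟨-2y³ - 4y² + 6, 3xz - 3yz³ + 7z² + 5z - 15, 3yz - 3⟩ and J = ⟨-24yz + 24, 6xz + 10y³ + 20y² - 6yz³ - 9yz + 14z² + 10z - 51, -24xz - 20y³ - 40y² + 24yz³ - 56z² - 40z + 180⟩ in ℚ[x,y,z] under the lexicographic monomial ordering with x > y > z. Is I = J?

For a fixed monomial order, each ideal has a unique reduced Gröbner basis; comparing bases decides equality.
Buchberger on the first generating set:
f_1 = -2y³ - 4y² + 6, LT = y³.
f_2 = 3xz - 3yz³ + 7z² + 5z - 15, LT = xz.
f_3 = 3yz - 3, LT = yz.

S(f_1,f_3): lcm = y³z. S = 2y²z + y² - 3z.
  leading term y²z: subtract (⅔y)·f_3 from 2y²z + y² - 3z → y² + 2y - 3z
  leading term y²: no divisor's leading term divides it; move y² to the remainder.
  leading term y: no divisor's leading term divides it; move 2y to the remainder.
  leading term z: no divisor's leading term divides it; move -3z to the remainder.
  remainder y² + 2y - 3z ≠ 0; add g_4 = y² + 2y - 3z to the basis.

S(f_2,f_3): lcm = xyz. S = x - y²z³ + 7/3yz² + 5/3yz - 5y.
  leading term x: no divisor's leading term divides it; move x to the remainder.
  leading term y²z³: subtract (-⅓yz²)·f_3 from -y²z³ + 7/3yz² + 5/3yz - 5y → 4/3yz² + 5/3yz - 5y
  leading term yz²: subtract (4/9z)·f_3 from 4/3yz² + 5/3yz - 5y → 5/3yz - 5y + 4/3z
  leading term yz: subtract (5/9)·f_3 from 5/3yz - 5y + 4/3z → -5y + 4/3z + 5/3
  leading term y: no divisor's leading term divides it; move -5y to the remainder.
  leading term z: no divisor's leading term divides it; move 4/3z to the remainder.
  leading term 1: no divisor's leading term divides it; move 5/3 to the remainder.
  remainder x - 5y + 4/3z + 5/3 ≠ 0; add g_5 = x - 5y + 4/3z + 5/3 to the basis.

S(f_3,g_4): lcm = y²z. S = -2yz - y + 3z².
  leading term yz: subtract (-⅔)·f_3 from -2yz - y + 3z² → -y + 3z² - 2
  leading term y: no divisor's leading term divides it; move -y to the remainder.
  leading term z²: no divisor's leading term divides it; move 3z² to the remainder.
  leading term 1: no divisor's leading term divides it; move -2 to the remainder.
  remainder -y + 3z² - 2 ≠ 0; add g_6 = -y + 3z² - 2 to the basis.

S(f_3,g_6): lcm = yz. S = 3z³ - 2z - 1.
  leading term z³: no divisor's leading term divides it; move 3z³ to the remainder.
  leading term z: no divisor's leading term divides it; move -2z to the remainder.
  leading term 1: no divisor's leading term divides it; move -1 to the remainder.
  remainder 3z³ - 2z - 1 ≠ 0; add g_7 = 3z³ - 2z - 1 to the basis.

The other S-polynomials (S(f_1,f_2), S(f_1,g_4), S(f_2,g_4), S(f_1,g_5), S(f_2,g_5), S(f_3,g_5), S(g_4,g_5), S(f_1,g_6), S(f_2,g_6), S(g_4,g_6), S(g_5,g_6), S(f_1,g_7), S(f_2,g_7), S(f_3,g_7), S(g_4,g_7), S(g_5,g_7), S(g_6,g_7)) all reduce to 0 modulo the current basis, so we have a Gröbner basis.
Inter-reduce: drop elements whose leading term is divisible by another's, tail-reduce, and make monic.
Reduced Gröbner basis: {x - 15z² + 4/3z + 35/3, y - 3z² + 2, z³ - ⅔z - ⅓}.

Buchberger on the second generating set:
h_1 = -24yz + 24, LT = yz.
h_2 = 6xz + 10y³ + 20y² - 6yz³ - 9yz + 14z² + 10z - 51, LT = xz.
h_3 = -24xz - 20y³ - 40y² + 24yz³ - 56z² - 40z + 180, LT = xz.

S(h_1,h_2): lcm = xyz. S = -x - 5/3y⁴ - 10/3y³ + y²z³ + 3/2y²z - 7/3yz² - 5/3yz + 17/2y.
  leading term x: no divisor's leading term divides it; move -x to the remainder.
  leading term y⁴: no divisor's leading term divides it; move -5/3y⁴ to the remainder.
  leading term y³: no divisor's leading term divides it; move -10/3y³ to the remainder.
  leading term y²z³: subtract (-1/24yz²)·h_1 from y²z³ + 3/2y²z - 7/3yz² - 5/3yz + 17/2y → 3/2y²z - 4/3yz² - 5/3yz + 17/2y
  leading term y²z: subtract (-1/16y)·h_1 from 3/2y²z - 4/3yz² - 5/3yz + 17/2y → -4/3yz² - 5/3yz + 10y
  leading term yz²: subtract (1/18z)·h_1 from -4/3yz² - 5/3yz + 10y → -5/3yz + 10y - 4/3z
  leading term yz: subtract (5/72)·h_1 from -5/3yz + 10y - 4/3z → 10y - 4/3z - 5/3
  leading term y: no divisor's leading term divides it; move 10y to the remainder.
  leading term z: no divisor's leading term divides it; move -4/3z to the remainder.
  leading term 1: no divisor's leading term divides it; move -5/3 to the remainder.
  remainder -x - 5/3y⁴ - 10/3y³ + 10y - 4/3z - 5/3 ≠ 0; add k_4 = -x - 5/3y⁴ - 10/3y³ + 10y - 4/3z - 5/3 to the basis.

S(h_1,h_3): lcm = xyz. S = -x - ⅚y⁴ - 5/3y³ + y²z³ - 7/3yz² - 5/3yz + 15/2y.
  leading term x: subtract (1)·k_4 from -x - ⅚y⁴ - 5/3y³ + y²z³ - 7/3yz² - 5/3yz + 15/2y → ⅚y⁴ + 5/3y³ + y²z³ - 7/3yz² - 5/3yz - 5/2y + 4/3z + 5/3
  leading term y⁴: no divisor's leading term divides it; move ⅚y⁴ to the remainder.
  leading term y³: no divisor's leading term divides it; move 5/3y³ to the remainder.
  leading term y²z³: subtract (-1/24yz²)·h_1 from y²z³ - 7/3yz² - 5/3yz - 5/2y + 4/3z + 5/3 → -4/3yz² - 5/3yz - 5/2y + 4/3z + 5/3
  leading term yz²: subtract (1/18z)·h_1 from -4/3yz² - 5/3yz - 5/2y + 4/3z + 5/3 → -5/3yz - 5/2y + 5/3
  leading term yz: subtract (5/72)·h_1 from -5/3yz - 5/2y + 5/3 → -5/2y
  leading term y: no divisor's leading term divides it; move -5/2y to the remainder.
  remainder ⅚y⁴ + 5/3y³ - 5/2y ≠ 0; add k_5 = ⅚y⁴ + 5/3y³ - 5/2y to the basis.

S(h_2,h_3): lcm = xz. S = ⅚y³ + 5/3y² - 3/2yz - 1.
  leading term y³: no divisor's leading term divides it; move ⅚y³ to the remainder.
  leading term y²: no divisor's leading term divides it; move 5/3y² to the remainder.
  leading term yz: subtract (1/16)·h_1 from -3/2yz - 1 → -5/2
  leading term 1: no divisor's leading term divides it; move -5/2 to the remainder.
  remainder ⅚y³ + 5/3y² - 5/2 ≠ 0; add k_6 = ⅚y³ + 5/3y² - 5/2 to the basis.

S(h_1,k_6): lcm = y³z. S = -2y²z - y² + 3z.
  leading term y²z: subtract (1/12y)·h_1 from -2y²z - y² + 3z → -y² - 2y + 3z
  leading term y²: no divisor's leading term divides it; move -y² to the remainder.
  leading term y: no divisor's leading term divides it; move -2y to the remainder.
  leading term z: no divisor's leading term divides it; move 3z to the remainder.
  remainder -y² - 2y + 3z ≠ 0; add k_7 = -y² - 2y + 3z to the basis.

S(h_1,k_7): lcm = y²z. S = -2yz - y + 3z².
  leading term yz: subtract (1/12)·h_1 from -2yz - y + 3z² → -y + 3z² - 2
  leading term y: no divisor's leading term divides it; move -y to the remainder.
  leading term z²: no divisor's leading term divides it; move 3z² to the remainder.
  leading term 1: no divisor's leading term divides it; move -2 to the remainder.
  remainder -y + 3z² - 2 ≠ 0; add k_8 = -y + 3z² - 2 to the basis.

S(h_1,k_8): lcm = yz. S = 3z³ - 2z - 1.
  leading term z³: no divisor's leading term divides it; move 3z³ to the remainder.
  leading term z: no divisor's leading term divides it; move -2z to the remainder.
  leading term 1: no divisor's leading term divides it; move -1 to the remainder.
  remainder 3z³ - 2z - 1 ≠ 0; add k_9 = 3z³ - 2z - 1 to the basis.

The other S-polynomials (S(h_1,k_4), S(h_2,k_4), S(h_3,k_4), S(h_1,k_5), S(h_2,k_5), S(h_3,k_5), S(k_4,k_5), S(h_2,k_6), S(h_3,k_6), S(k_4,k_6), S(k_5,k_6), S(h_2,k_7), S(h_3,k_7), S(k_4,k_7), S(k_5,k_7), S(k_6,k_7), S(h_2,k_8), S(h_3,k_8), S(k_4,k_8), S(k_5,k_8), S(k_6,k_8), S(k_7,k_8), S(h_1,k_9), S(h_2,k_9), S(h_3,k_9), S(k_4,k_9), S(k_5,k_9), S(k_6,k_9), S(k_7,k_9), S(k_8,k_9)) all reduce to 0 modulo the current basis, so we have a Gröbner basis.
Inter-reduce: drop elements whose leading term is divisible by another's, tail-reduce, and make monic.
Reduced Gröbner basis: {x - 15z² + 4/3z + 35/3, y - 3z² + 2, z³ - ⅔z - ⅓}.

The two bases agree; hence the ideals are identical.
The choice of monomial ordering does not affect the verdict — as long as both bases are computed under the same ordering, their equality decides ideal equality.

Yes, the ideals are equal.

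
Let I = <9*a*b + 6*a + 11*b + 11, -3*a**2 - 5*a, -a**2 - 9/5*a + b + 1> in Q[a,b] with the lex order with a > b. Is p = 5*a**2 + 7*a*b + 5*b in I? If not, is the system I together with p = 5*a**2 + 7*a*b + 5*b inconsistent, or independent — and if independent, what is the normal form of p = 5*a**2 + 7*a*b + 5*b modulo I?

Adjoining 5*a**2 + 7*a*b + 5*b makes the ideal the whole ring: the system is inconsistent.

First compute the reduced Gröbner basis of I by Buchberger's algorithm.
f_1 = 9*a*b + 6*a + 11*b + 11, LT = a*b.
f_2 = -3*a**2 - 5*a, LT = a**2.
f_3 = -a**2 - 9/5*a + b + 1, LT = a**2.

S(f_1,f_2): lcm = a**2*b. S = 2/3*a**2 - 4/9*a*b + 11/9*a.
  leading term a**2: subtract (-2/9)·f_2 from 2/3*a**2 - 4/9*a*b + 11/9*a → -4/9*a*b + 1/9*a
  leading term a*b: subtract (-4/81)·f_1 from -4/9*a*b + 1/9*a → 11/27*a + 44/81*b + 44/81
  leading term a: no divisor's leading term divides it; move 11/27*a to the remainder.
  leading term b: no divisor's leading term divides it; move 44/81*b to the remainder.
  leading term 1: no divisor's leading term divides it; move 44/81 to the remainder.
  remainder 11/27*a + 44/81*b + 44/81 ≠ 0; add h_4 = 11/27*a + 44/81*b + 44/81 to the basis.

S(f_1,f_3): lcm = a**2*b. S = 2/3*a**2 - 26/45*a*b + 11/9*a + b**2 + b.
  leading term a**2: subtract (-2/9)·f_2 from 2/3*a**2 - 26/45*a*b + 11/9*a + b**2 + b → -26/45*a*b + 1/9*a + b**2 + b
  leading term a*b: subtract (-26/405)·f_1 from -26/45*a*b + 1/9*a + b**2 + b → 67/135*a + b**2 + 691/405*b + 286/405
  leading term a: subtract (67/55)·h_4 from 67/135*a + b**2 + 691/405*b + 286/405 → b**2 + 47/45*b + 2/45
  leading term b**2: no divisor's leading term divides it; move b**2 to the remainder.
  leading term b: no divisor's leading term divides it; move 47/45*b to the remainder.
  leading term 1: no divisor's leading term divides it; move 2/45 to the remainder.
  remainder b**2 + 47/45*b + 2/45 ≠ 0; add h_5 = b**2 + 47/45*b + 2/45 to the basis.

S(f_2,f_3): lcm = a**2. S = -2/15*a + b + 1.
  leading term a: subtract (-18/55)·h_4 from -2/15*a + b + 1 → 53/45*b + 53/45
  leading term b: no divisor's leading term divides it; move 53/45*b to the remainder.
  leading term 1: no divisor's leading term divides it; move 53/45 to the remainder.
  remainder 53/45*b + 53/45 ≠ 0; add h_6 = 53/45*b + 53/45 to the basis.

The other S-polynomials (S(f_1,h_4), S(f_2,h_4), S(f_3,h_4), S(f_1,h_5), S(f_2,h_5), S(f_3,h_5), S(h_4,h_5), S(f_1,h_6), S(f_2,h_6), S(f_3,h_6), S(h_4,h_6), S(h_5,h_6)) all reduce to 0 modulo the current basis, so we have a Gröbner basis.
Inter-reduce: drop elements whose leading term is divisible by another's, tail-reduce, and make monic.
Reduced Gröbner basis: {a, b + 1}.
Label its elements g_1 = a, g_2 = b + 1.

Reduce p = 5*a**2 + 7*a*b + 5*b modulo G:
  leading term a**2: subtract (5*a)·g_1 from 5*a**2 + 7*a*b + 5*b → 7*a*b + 5*b
  leading term a*b: subtract (7*b)·g_1 from 7*a*b + 5*b → 5*b
  leading term b: subtract (5)·g_2 from 5*b → -5
  leading term 1: no divisor's leading term divides it; move -5 to the remainder.
  normal form = -5.
The normal form is nonzero, so p ∉ I. Since p minus its normal form lies in I, I + (p) = I + (r) where r = -5; decide whether this ideal is the whole ring.
Here r = -5 is a nonzero constant, hence a unit: 1 ∈ I + (p), the Gröbner basis of I + (p) is {1}, and the enlarged system has no common solution — adjoining p is inconsistent.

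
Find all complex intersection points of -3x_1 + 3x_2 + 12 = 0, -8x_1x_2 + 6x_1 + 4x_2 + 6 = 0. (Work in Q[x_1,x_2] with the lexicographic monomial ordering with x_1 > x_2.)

Compute a lex Gröbner basis by Buchberger's algorithm.
f_1 = -3x_1 + 3x_2 + 12, LT = x_1.
f_2 = -8x_1x_2 + 6x_1 + 4x_2 + 6, LT = x_1x_2.

S(f_1,f_2): lcm = x_1x_2. S = 3/4x_1 - x_2^2 - 7/2x_2 + 3/4.
  leading term x_1: subtract (-1/4)·f_1 from 3/4x_1 - x_2^2 - 7/2x_2 + 3/4 → -x_2^2 - 11/4x_2 + 15/4
  leading term x_2^2: no divisor's leading term divides it; move -x_2^2 to the remainder.
  leading term x_2: no divisor's leading term divides it; move -11/4x_2 to the remainder.
  leading term 1: no divisor's leading term divides it; move 15/4 to the remainder.
  remainder -x_2^2 - 11/4x_2 + 15/4 ≠ 0; add h_3 = -x_2^2 - 11/4x_2 + 15/4 to the basis.

The other S-polynomials (S(f_1,h_3), S(f_2,h_3)) all reduce to 0 modulo the current basis, so we have a Gröbner basis.
Inter-reduce: drop elements whose leading term is divisible by another's, tail-reduce, and make monic.
Reduced Gröbner basis: {x_1 - x_2 - 4, x_2^2 + 11/4x_2 - 15/4}.

The lex basis is triangular: the last element involves only x_2. Solving x_2^2 + 11/4x_2 - 15/4 = 0 gives x_2 ∈ {-15/4, 1}; substituting each value into the earlier elements determines the remaining variables.
  x_2 = -15/4: the earlier basis element becomes x_1 - 1/4 = 0, giving x_1 = 1/4 — point (1/4, -15/4).
  x_2 = 1: the earlier basis element becomes x_1 - 5 = 0, giving x_1 = 5 — point (5, 1).
A lex Gröbner basis triangularizes the system, enabling back-substitution.

{(1/4, -15/4), (5, 1)}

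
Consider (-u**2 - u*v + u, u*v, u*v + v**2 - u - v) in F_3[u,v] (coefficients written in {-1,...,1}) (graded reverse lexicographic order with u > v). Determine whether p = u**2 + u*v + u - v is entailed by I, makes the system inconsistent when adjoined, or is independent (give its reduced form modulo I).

u**2 + u*v + u - v is independent of I; its normal form modulo I is -v.

First compute the reduced Gröbner basis of I by Buchberger's algorithm.
f_1 = -u**2 - u*v + u, LT = u**2.
f_2 = u*v, LT = u*v.
f_3 = u*v + v**2 - u - v, LT = u*v.

S(f_1,f_3): lcm = u**2*v. S = u**2.
  reduce S modulo (f_1, f_2, f_3):
  remainder u ≠ 0; add h_4 = u to the basis.

S(f_2,f_3): lcm = u*v. S = -v**2 + u + v.
  reduce S modulo (f_1, f_2, f_3, h_4):
  remainder -v**2 + v ≠ 0; add h_5 = -v**2 + v to the basis.

The other S-polynomials (S(f_1,f_2), S(f_1,h_4), S(f_2,h_4), S(f_3,h_4), S(f_1,h_5), S(f_2,h_5), S(f_3,h_5), S(h_4,h_5)) all reduce to 0 modulo the current basis, so we have a Gröbner basis.
Inter-reduce: drop elements whose leading term is divisible by another's, tail-reduce, and make monic.
Reduced Gröbner basis: {v**2 - v, u}.
Label its elements g_1 = v**2 - v, g_2 = u.

Reduce p = u**2 + u*v + u - v modulo G:
  leading term u**2: subtract (u)·g_2 from u**2 + u*v + u - v → u*v + u - v
  leading term u*v: subtract (v)·g_2 from u*v + u - v → u - v
  leading term u: subtract (1)·g_2 from u - v → -v
  leading term v: no divisor's leading term divides it; move -v to the remainder.
  normal form = -v.
The normal form is nonzero, so p ∉ I. Since p minus its normal form lies in I, I + (p) = I + (r) where r = -v; decide whether this ideal is the whole ring.
Run Buchberger on G together with r (pairs among the g_i already reduce to 0 since G is a Gröbner basis):
g_1 = v**2 - v, LT = v**2.
g_2 = u, LT = u.
r = -v, LT = v.

The S-polynomials (S(g_1,g_2), S(g_1,r), S(g_2,r)) all reduce to 0 modulo the current basis, so we have a Gröbner basis.
Inter-reduce: drop elements whose leading term is divisible by another's, tail-reduce, and make monic.
Reduced Gröbner basis: {u, v}.
The reduced Gröbner basis of I + (p) is {u, v} ≠ {1}, a proper ideal, so the enlarged system stays consistent: p is independent of I, with normal form -v.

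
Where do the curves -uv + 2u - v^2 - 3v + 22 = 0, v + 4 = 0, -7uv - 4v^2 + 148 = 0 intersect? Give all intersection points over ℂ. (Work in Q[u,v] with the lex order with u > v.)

{(-3, -4)}

Compute a lex Gröbner basis by Buchberger's algorithm.
f_1 = -uv + 2u - v^2 - 3v + 22, LT = uv.
f_2 = v + 4, LT = v.
f_3 = -7uv - 4v^2 + 148, LT = uv.

S(f_1,f_2): lcm = uv. S = -6u + v^2 + 3v - 22.
  leading term u: no divisor's leading term divides it; move -6u to the remainder.
  leading term v^2: subtract (v)·f_2 from v^2 + 3v - 22 → -v - 22
  leading term v: subtract (-1)·f_2 from -v - 22 → -18
  leading term 1: no divisor's leading term divides it; move -18 to the remainder.
  remainder -6u - 18 ≠ 0; add h_4 = -6u - 18 to the basis.

S(f_1,f_3): lcm = uv. S = -2u + 3/7v^2 + 3v - 6/7.
  leading term u: subtract (1/3)·h_4 from -2u + 3/7v^2 + 3v - 6/7 → 3/7v^2 + 3v + 36/7
  leading term v^2: subtract (3/7v)·f_2 from 3/7v^2 + 3v + 36/7 → 9/7v + 36/7
  leading term v: subtract (9/7)·f_2 from 9/7v + 36/7 → 0
  remainder 0.

S(f_2,f_3): lcm = uv. S = 4u - 4/7v^2 + 148/7.
  leading term u: subtract (-2/3)·h_4 from 4u - 4/7v^2 + 148/7 → -4/7v^2 + 64/7
  leading term v^2: subtract (-4/7v)·f_2 from -4/7v^2 + 64/7 → 16/7v + 64/7
  leading term v: subtract (16/7)·f_2 from 16/7v + 64/7 → 0
  remainder 0.

S(f_1,h_4): lcm = uv. S = -2u + v^2 - 22.
  leading term u: subtract (1/3)·h_4 from -2u + v^2 - 22 → v^2 - 16
  leading term v^2: subtract (v)·f_2 from v^2 - 16 → -4v - 16
  leading term v: subtract (-4)·f_2 from -4v - 16 → 0
  remainder 0.

S(f_2,h_4): leading monomials are coprime, so the S-polynomial reduces to 0 (Buchberger's first criterion).
S(f_3,h_4): lcm = uv. S = 4/7v^2 - 3v - 148/7.
  leading term v^2: subtract (4/7v)·f_2 from 4/7v^2 - 3v - 148/7 → -37/7v - 148/7
  leading term v: subtract (-37/7)·f_2 from -37/7v - 148/7 → 0
  remainder 0.

Every S-polynomial of the final basis reduces to 0, so we have a Gröbner basis.
Inter-reduce: drop elements whose leading term is divisible by another's, tail-reduce, and make monic.
Reduced Gröbner basis: {u + 3, v + 4}.

A lex Gröbner basis eliminates variables successively. Here v + 4 depends only on v, with roots {-4}; lifting each root through the earlier basis elements recovers the full solutions.
  v = -4: the earlier basis element becomes u + 3 = 0, giving u = -3 — point (-3, -4).
Each listed point satisfies every original equation (direct substitution).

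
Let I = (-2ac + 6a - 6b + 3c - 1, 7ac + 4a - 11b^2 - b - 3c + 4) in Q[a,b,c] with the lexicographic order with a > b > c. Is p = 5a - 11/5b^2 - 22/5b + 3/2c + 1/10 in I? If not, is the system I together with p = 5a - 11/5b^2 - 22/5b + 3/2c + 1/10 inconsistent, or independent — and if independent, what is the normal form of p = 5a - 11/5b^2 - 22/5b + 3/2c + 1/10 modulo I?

First compute the reduced Gröbner basis of I by Buchberger's algorithm.
f_1 = -2ac + 6a - 6b + 3c - 1, LT = ac.
f_2 = 7ac + 4a - 11b^2 - b - 3c + 4, LT = ac.

S(f_1,f_2): lcm = ac. S = -25/7a + 11/7b^2 + 22/7b - 15/14c - 1/14.
  leading term a: no divisor's leading term divides it; move -25/7a to the remainder.
  leading term b^2: no divisor's leading term divides it; move 11/7b^2 to the remainder.
  leading term b: no divisor's leading term divides it; move 22/7b to the remainder.
  leading term c: no divisor's leading term divides it; move -15/14c to the remainder.
  leading term 1: no divisor's leading term divides it; move -1/14 to the remainder.
  remainder -25/7a + 11/7b^2 + 22/7b - 15/14c - 1/14 ≠ 0; add h_3 = -25/7a + 11/7b^2 + 22/7b - 15/14c - 1/14 to the basis.

S(f_1,h_3): lcm = ac. S = -3a + 11/25b^2c + 22/25bc + 3b - 3/10c^2 - 38/25c + 1/2.
  leading term a: subtract (21/25)·h_3 from -3a + 11/25b^2c + 22/25bc + 3b - 3/10c^2 - 38/25c + 1/2 → 11/25b^2c - 33/25b^2 + 22/25bc + 9/25b - 3/10c^2 - 31/50c + 14/25
  leading term b^2c: no divisor's leading term divides it; move 11/25b^2c to the remainder.
  leading term b^2: no divisor's leading term divides it; move -33/25b^2 to the remainder.
  leading term bc: no divisor's leading term divides it; move 22/25bc to the remainder.
  leading term b: no divisor's leading term divides it; move 9/25b to the remainder.
  leading term c^2: no divisor's leading term divides it; move -3/10c^2 to the remainder.
  leading term c: no divisor's leading term divides it; move -31/50c to the remainder.
  leading term 1: no divisor's leading term divides it; move 14/25 to the remainder.
  remainder 11/25b^2c - 33/25b^2 + 22/25bc + 9/25b - 3/10c^2 - 31/50c + 14/25 ≠ 0; add h_4 = 11/25b^2c - 33/25b^2 + 22/25bc + 9/25b - 3/10c^2 - 31/50c + 14/25 to the basis.

The other S-polynomials (S(f_2,h_3), S(f_1,h_4), S(f_2,h_4), S(h_3,h_4)) all reduce to 0 modulo the current basis, so we have a Gröbner basis.
Inter-reduce: drop elements whose leading term is divisible by another's, tail-reduce, and make monic.
Reduced Gröbner basis: {a - 11/25b^2 - 22/25b + 3/10c + 1/50, b^2c - 3b^2 + 2bc + 9/11b - 15/22c^2 - 31/22c + 14/11}.
Label its elements g_1 = a - 11/25b^2 - 22/25b + 3/10c + 1/50, g_2 = b^2c - 3b^2 + 2bc + 9/11b - 15/22c^2 - 31/22c + 14/11.

Reduce p = 5a - 11/5b^2 - 22/5b + 3/2c + 1/10 modulo G:
  leading term a: subtract (5)·g_1 from 5a - 11/5b^2 - 22/5b + 3/2c + 1/10 → 0
  normal form = 0.
Since the normal form is 0, p ∈ I.

5a - 11/5b^2 - 22/5b + 3/2c + 1/10 lies in I (it reduces to 0).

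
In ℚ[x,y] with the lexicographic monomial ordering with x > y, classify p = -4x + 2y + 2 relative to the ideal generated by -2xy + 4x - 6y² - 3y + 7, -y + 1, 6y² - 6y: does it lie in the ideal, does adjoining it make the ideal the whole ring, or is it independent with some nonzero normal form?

-4x + 2y + 2 lies in I (it reduces to 0).

First compute the reduced Gröbner basis of I by Buchberger's algorithm.
f_1 = -2xy + 4x - 6y² - 3y + 7, LT = xy.
f_2 = -y + 1, LT = y.
f_3 = 6y² - 6y, LT = y².

S(f_1,f_2): lcm = xy. S = -x + 3y² + 3/2y - 7/2.
  leading term x: no divisor's leading term divides it; move -x to the remainder.
  leading term y²: subtract (-3y)·f_2 from 3y² + 3/2y - 7/2 → 9/2y - 7/2
  leading term y: subtract (-9/2)·f_2 from 9/2y - 7/2 → 1
  leading term 1: no divisor's leading term divides it; move 1 to the remainder.
  remainder -x + 1 ≠ 0; add h_4 = -x + 1 to the basis.

The other S-polynomials (S(f_1,f_3), S(f_2,f_3), S(f_1,h_4), S(f_2,h_4), S(f_3,h_4)) all reduce to 0 modulo the current basis, so we have a Gröbner basis.
Inter-reduce: drop elements whose leading term is divisible by another's, tail-reduce, and make monic.
Reduced Gröbner basis: {x - 1, y - 1}.
Label its elements g_1 = x - 1, g_2 = y - 1.

Reduce p = -4x + 2y + 2 modulo G:
  leading term x: subtract (-4)·g_1 from -4x + 2y + 2 → 2y - 2
  leading term y: subtract (2)·g_2 from 2y - 2 → 0
  normal form = 0.
Since the normal form is 0, p ∈ I.

The remainder on division by a Gröbner basis is unique — it is the normal form.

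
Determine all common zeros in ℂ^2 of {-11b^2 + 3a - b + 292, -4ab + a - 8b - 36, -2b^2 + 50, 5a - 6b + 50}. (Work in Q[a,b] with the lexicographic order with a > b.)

{(-4, 5)}

Compute a lex Gröbner basis by Buchberger's algorithm.
f_1 = 3a - 11b^2 - b + 292, LT = a.
f_2 = -4ab + a - 8b - 36, LT = ab.
f_3 = -2b^2 + 50, LT = b^2.
f_4 = 5a - 6b + 50, LT = a.

S(f_1,f_2): lcm = ab. S = 1/4a - 11/3b^3 - 1/3b^2 + 286/3b - 9.
  leading term a: subtract (1/12)·f_1 from 1/4a - 11/3b^3 - 1/3b^2 + 286/3b - 9 → -11/3b^3 + 7/12b^2 + 1145/12b - 100/3
  leading term b^3: subtract (11/6b)·f_3 from -11/3b^3 + 7/12b^2 + 1145/12b - 100/3 → 7/12b^2 + 15/4b - 100/3
  leading term b^2: subtract (-7/24)·f_3 from 7/12b^2 + 15/4b - 100/3 → 15/4b - 75/4
  leading term b: no divisor's leading term divides it; move 15/4b to the remainder.
  leading term 1: no divisor's leading term divides it; move -75/4 to the remainder.
  remainder 15/4b - 75/4 ≠ 0; add h_5 = 15/4b - 75/4 to the basis.

The other S-polynomials (S(f_1,f_3), S(f_1,f_4), S(f_2,f_3), S(f_2,f_4), S(f_3,f_4), S(f_1,h_5), S(f_2,h_5), S(f_3,h_5), S(f_4,h_5)) all reduce to 0 modulo the current basis, so we have a Gröbner basis.
Inter-reduce: drop elements whose leading term is divisible by another's, tail-reduce, and make monic.
Reduced Gröbner basis: {a + 4, b - 5}.

A lex Gröbner basis eliminates variables successively. Here b - 5 depends only on b, with roots {5}; lifting each root through the earlier basis elements recovers the full solutions.
  b = 5: the earlier basis element becomes a + 4 = 0, giving a = -4 — point (-4, 5).
Check: every point annihilates each of the original generators.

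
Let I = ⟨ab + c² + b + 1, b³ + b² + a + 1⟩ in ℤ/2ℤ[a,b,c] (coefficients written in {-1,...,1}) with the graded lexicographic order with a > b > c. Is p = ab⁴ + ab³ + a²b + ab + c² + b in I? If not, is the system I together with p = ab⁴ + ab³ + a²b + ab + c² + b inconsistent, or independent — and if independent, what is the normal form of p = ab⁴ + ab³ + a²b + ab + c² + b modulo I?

First compute the reduced Gröbner basis of I by Buchberger's algorithm.
f_1 = ab + c² + b + 1, LT = ab.
f_2 = b³ + b² + a + 1, LT = b³.

S(f_1,f_2): lcm = ab³. S = b²c² + ab² + b³ + a² + b² + a.
  leading term b²c²: no divisor's leading term divides it; move b²c² to the remainder.
  leading term ab²: subtract (b)·f_1 from ab² + b³ + a² + b² + a → b³ + bc² + a² + a + b
  leading term b³: subtract (1)·f_2 from b³ + bc² + a² + a + b → bc² + a² + b² + b + 1
  leading term bc²: no divisor's leading term divides it; move bc² to the remainder.
  leading term a²: no divisor's leading term divides it; move a² to the remainder.
  leading term b²: no divisor's leading term divides it; move b² to the remainder.
  leading term b: no divisor's leading term divides it; move b to the remainder.
  leading term 1: no divisor's leading term divides it; move 1 to the remainder.
  remainder b²c² + bc² + a² + b² + b + 1 ≠ 0; add h_3 = b²c² + bc² + a² + b² + b + 1 to the basis.

S(f_1,h_3): lcm = ab²c². S = bc⁴ + abc² + b²c² + a³ + ab² + bc² + ab + a.
  leading term bc⁴: no divisor's leading term divides it; move bc⁴ to the remainder.
  leading term abc²: subtract (c²)·f_1 from abc² + b²c² + a³ + ab² + bc² + ab + a → b²c² + c⁴ + a³ + ab² + ab + c² + a
  leading term b²c²: subtract (1)·h_3 from b²c² + c⁴ + a³ + ab² + ab + c² + a → c⁴ + a³ + ab² + bc² + a² + ab + b² + c² + a + b + 1
  leading term c⁴: no divisor's leading term divides it; move c⁴ to the remainder.
  leading term a³: no divisor's leading term divides it; move a³ to the remainder.
  leading term ab²: subtract (b)·f_1 from ab² + bc² + a² + ab + b² + c² + a + b + 1 → a² + ab + c² + a + 1
  leading term a²: no divisor's leading term divides it; move a² to the remainder.
  leading term ab: subtract (1)·f_1 from ab + c² + a + 1 → a + b
  leading term a: no divisor's leading term divides it; move a to the remainder.
  leading term b: no divisor's leading term divides it; move b to the remainder.
  remainder bc⁴ + c⁴ + a³ + a² + a + b ≠ 0; add h_4 = bc⁴ + c⁴ + a³ + a² + a + b to the basis.

S(f_1,h_4): lcm = abc⁴. S = c⁶ + ac⁴ + bc⁴ + a⁴ + c⁴ + a³ + a² + ab.
  leading term c⁶: no divisor's leading term divides it; move c⁶ to the remainder.
  leading term ac⁴: no divisor's leading term divides it; move ac⁴ to the remainder.
  leading term bc⁴: subtract (1)·h_4 from bc⁴ + a⁴ + c⁴ + a³ + a² + ab → a⁴ + ab + a + b
  leading term a⁴: no divisor's leading term divides it; move a⁴ to the remainder.
  leading term ab: subtract (1)·f_1 from ab + a + b → c² + a + 1
  leading term c²: no divisor's leading term divides it; move c² to the remainder.
  leading term a: no divisor's leading term divides it; move a to the remainder.
  leading term 1: no divisor's leading term divides it; move 1 to the remainder.
  remainder c⁶ + ac⁴ + a⁴ + c² + a + 1 ≠ 0; add h_5 = c⁶ + ac⁴ + a⁴ + c² + a + 1 to the basis.

The other S-polynomials (S(f_2,h_3), S(f_2,h_4), S(h_3,h_4), S(f_1,h_5), S(f_2,h_5), S(h_3,h_5), S(h_4,h_5)) all reduce to 0 modulo the current basis, so we have a Gröbner basis.
Inter-reduce: drop elements whose leading term is divisible by another's, tail-reduce, and make monic.
Reduced Gröbner basis: {c⁶ + ac⁴ + a⁴ + c² + a + 1, bc⁴ + c⁴ + a³ + a² + a + b, b²c² + bc² + a² + b² + b + 1, b³ + b² + a + 1, ab + c² + b + 1}.
Label its elements g_1 = c⁶ + ac⁴ + a⁴ + c² + a + 1, g_2 = bc⁴ + c⁴ + a³ + a² + a + b, g_3 = b²c² + bc² + a² + b² + b + 1, g_4 = b³ + b² + a + 1, g_5 = ab + c² + b + 1.

Reduce p = ab⁴ + ab³ + a²b + ab + c² + b modulo G:
  leading term ab⁴: subtract (ab)·g_4 from ab⁴ + ab³ + a²b + ab + c² + b → c² + b
  leading term c²: no divisor's leading term divides it; move c² to the remainder.
  leading term b: no divisor's leading term divides it; move b to the remainder.
  normal form = c² + b.
The normal form is nonzero, so p ∉ I. Since p minus its normal form lies in I, I + (p) = I + (r) where r = c² + b; decide whether this ideal is the whole ring.
Run Buchberger on G together with r (pairs among the g_i already reduce to 0 since G is a Gröbner basis):
g_1 = c⁶ + ac⁴ + a⁴ + c² + a + 1, LT = c⁶.
g_2 = bc⁴ + c⁴ + a³ + a² + a + b, LT = bc⁴.
g_3 = b²c² + bc² + a² + b² + b + 1, LT = b²c².
g_4 = b³ + b² + a + 1, LT = b³.
g_5 = ab + c² + b + 1, LT = ab.
r = c² + b, LT = c².

S(g_1,r): lcm = c⁶. S = ac⁴ + bc⁴ + a⁴ + c² + a + 1.
  leading term ac⁴: subtract (ac²)·r from ac⁴ + bc⁴ + a⁴ + c² + a + 1 → bc⁴ + a⁴ + abc² + c² + a + 1
  leading term bc⁴: subtract (1)·g_2 from bc⁴ + a⁴ + abc² + c² + a + 1 → a⁴ + abc² + c⁴ + a³ + a² + c² + b + 1
  leading term a⁴: no divisor's leading term divides it; move a⁴ to the remainder.
  leading term abc²: subtract (c²)·g_5 from abc² + c⁴ + a³ + a² + c² + b + 1 → a³ + bc² + a² + b + 1
  leading term a³: no divisor's leading term divides it; move a³ to the remainder.
  leading term bc²: subtract (b)·r from bc² + a² + b + 1 → a² + b² + b + 1
  leading term a²: no divisor's leading term divides it; move a² to the remainder.
  leading term b²: no divisor's leading term divides it; move b² to the remainder.
  leading term b: no divisor's leading term divides it; move b to the remainder.
  leading term 1: no divisor's leading term divides it; move 1 to the remainder.
  remainder a⁴ + a³ + a² + b² + b + 1 ≠ 0; add m_7 = a⁴ + a³ + a² + b² + b + 1 to the basis.

S(g_2,r): lcm = bc⁴. S = b²c² + c⁴ + a³ + a² + a + b.
  leading term b²c²: subtract (1)·g_3 from b²c² + c⁴ + a³ + a² + a + b → c⁴ + a³ + bc² + b² + a + 1
  leading term c⁴: subtract (c²)·r from c⁴ + a³ + bc² + b² + a + 1 → a³ + b² + a + 1
  leading term a³: no divisor's leading term divides it; move a³ to the remainder.
  leading term b²: no divisor's leading term divides it; move b² to the remainder.
  leading term a: no divisor's leading term divides it; move a to the remainder.
  leading term 1: no divisor's leading term divides it; move 1 to the remainder.
  remainder a³ + b² + a + 1 ≠ 0; add m_8 = a³ + b² + a + 1 to the basis.

S(g_3,r): lcm = b²c². S = b³ + bc² + a² + b² + b + 1.
  leading term b³: subtract (1)·g_4 from b³ + bc² + a² + b² + b + 1 → bc² + a² + a + b
  leading term bc²: subtract (b)·r from bc² + a² + a + b → a² + b² + a + b
  leading term a²: no divisor's leading term divides it; move a² to the remainder.
  leading term b²: no divisor's leading term divides it; move b² to the remainder.
  leading term a: no divisor's leading term divides it; move a to the remainder.
  leading term b: no divisor's leading term divides it; move b to the remainder.
  remainder a² + b² + a + b ≠ 0; add m_9 = a² + b² + a + b to the basis.

The other S-polynomials (S(g_1,g_2), S(g_1,g_3), S(g_1,g_4), S(g_1,g_5), S(g_2,g_3), S(g_2,g_4), S(g_2,g_5), S(g_3,g_4), S(g_3,g_5), S(g_4,g_5), S(g_4,r), S(g_5,r), S(g_1,m_7), S(g_2,m_7), S(g_3,m_7), S(g_4,m_7), S(g_5,m_7), S(r,m_7), S(g_1,m_8), S(g_2,m_8), S(g_3,m_8), S(g_4,m_8), S(g_5,m_8), S(r,m_8), S(m_7,m_8), S(g_1,m_9), S(g_2,m_9), S(g_3,m_9), S(g_4,m_9), S(g_5,m_9), S(r,m_9), S(m_7,m_9), S(m_8,m_9)) all reduce to 0 modulo the current basis, so we have a Gröbner basis.
Inter-reduce: drop elements whose leading term is divisible by another's, tail-reduce, and make monic.
Reduced Gröbner basis: {b³ + b² + a + 1, a² + b² + a + b, ab + 1, c² + b}.
The reduced Gröbner basis of I + (p) is {b³ + b² + a + 1, a² + b² + a + b, ab + 1, c² + b} ≠ {1}, a proper ideal, so the enlarged system stays consistent: p is independent of I, with normal form c² + b.

ab⁴ + ab³ + a²b + ab + c² + b is independent of I; its normal form modulo I is c² + b.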